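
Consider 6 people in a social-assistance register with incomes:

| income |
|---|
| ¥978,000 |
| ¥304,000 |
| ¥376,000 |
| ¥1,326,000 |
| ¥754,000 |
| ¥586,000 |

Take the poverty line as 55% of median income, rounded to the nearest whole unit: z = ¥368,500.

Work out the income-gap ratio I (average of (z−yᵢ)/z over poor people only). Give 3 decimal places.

0.175

Incomes under z: ¥304,000 (q = 1 of N = 6).
Relative gaps: 0.1750; sum = 0.175034.
The income-gap ratio divides by q (the poor only): 0.175034 / 1 = 0.175.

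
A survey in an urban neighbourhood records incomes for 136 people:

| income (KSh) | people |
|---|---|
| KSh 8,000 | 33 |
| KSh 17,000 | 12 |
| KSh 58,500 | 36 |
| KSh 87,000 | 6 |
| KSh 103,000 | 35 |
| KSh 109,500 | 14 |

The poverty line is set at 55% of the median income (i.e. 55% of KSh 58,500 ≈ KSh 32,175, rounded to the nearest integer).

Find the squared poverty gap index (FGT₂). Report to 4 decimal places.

0.1566

Poor units: 33×KSh 8,000, 12×KSh 17,000 (q = 45 of N = 136).
Gap ratios (z−y)/z: (32175−8000)/32175 = 0.7514 (×33); (32175−17000)/32175 = 0.4716 (×12).
Squared: 0.5645 (×33); 0.2224 (×12).
Sum = 21.299194; P₂ = 21.299194 / 136 = 0.1566.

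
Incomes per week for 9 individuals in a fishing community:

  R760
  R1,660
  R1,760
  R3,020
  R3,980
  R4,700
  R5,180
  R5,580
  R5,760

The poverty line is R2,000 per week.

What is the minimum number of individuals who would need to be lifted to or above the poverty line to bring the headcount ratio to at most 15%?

2

Currently q = 3 of N = 9 are below the line (H = 0.333).
A headcount ratio of at most 15% allows at most ⌊0.15 × 9⌋ = 1 poor individuals.
So at least 3 − 1 = 2 must be lifted.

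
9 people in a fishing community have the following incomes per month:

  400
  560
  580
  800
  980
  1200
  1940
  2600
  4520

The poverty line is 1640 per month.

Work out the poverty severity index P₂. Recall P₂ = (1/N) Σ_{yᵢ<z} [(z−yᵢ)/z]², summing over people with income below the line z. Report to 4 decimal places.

0.2133

Poor units: 400, 560, 580, 800, 980, 1200 (q = 6 of N = 9).
Shortfall ratios: (1640−400)/1640 = 0.7561; (1640−560)/1640 = 0.6585; (1640−580)/1640 = 0.6463; (1640−800)/1640 = 0.5122; (1640−980)/1640 = 0.4024; (1640−1200)/1640 = 0.2683.
Squared: 0.5717; 0.4337; 0.4178; 0.2623; 0.1620; 0.0720.
Sum = 1.919393; P₂ = 1.919393 / 9 = 0.2133.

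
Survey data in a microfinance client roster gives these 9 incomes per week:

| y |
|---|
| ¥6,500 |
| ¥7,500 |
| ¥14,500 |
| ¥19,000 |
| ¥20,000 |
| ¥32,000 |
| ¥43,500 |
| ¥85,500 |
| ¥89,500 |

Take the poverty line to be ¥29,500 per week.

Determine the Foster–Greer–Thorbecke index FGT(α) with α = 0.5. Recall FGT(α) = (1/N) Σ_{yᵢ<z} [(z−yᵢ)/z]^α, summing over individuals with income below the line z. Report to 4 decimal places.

0.4026

Below z: ¥6,500, ¥7,500, ¥14,500, ¥19,000, ¥20,000 (q = 5 of N = 9).
Relative gaps: (29500−6500)/29500 = 0.7797; (29500−7500)/29500 = 0.7458; (29500−14500)/29500 = 0.5085; (29500−19000)/29500 = 0.3559; (29500−20000)/29500 = 0.3220.
Raised to α = 0.5: 0.88298; 0.86358; 0.71307; 0.59660; 0.56748.
Sum = 3.623715; FGT(0.5) = 3.623715 / 9 = 0.4026.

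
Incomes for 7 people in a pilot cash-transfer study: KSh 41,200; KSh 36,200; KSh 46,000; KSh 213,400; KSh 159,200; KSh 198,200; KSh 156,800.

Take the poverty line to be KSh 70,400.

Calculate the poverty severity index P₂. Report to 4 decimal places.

Incomes under z: KSh 36,200, KSh 41,200, KSh 46,000 (q = 3 of N = 7).
Shortfall ratios: (70400−36200)/70400 = 0.4858; (70400−41200)/70400 = 0.4148; (70400−46000)/70400 = 0.3466.
Squared: 0.2360; 0.1720; 0.1201.
Sum = 0.528159; P₂ = 0.528159 / 7 = 0.0755.

0.0755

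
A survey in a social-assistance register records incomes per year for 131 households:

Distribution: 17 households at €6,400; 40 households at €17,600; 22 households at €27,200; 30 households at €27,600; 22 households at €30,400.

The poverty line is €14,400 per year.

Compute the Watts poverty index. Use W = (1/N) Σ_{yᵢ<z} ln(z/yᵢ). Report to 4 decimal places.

Below z: 17×€6,400 (q = 17 of N = 131).
Log gaps: ln(14400/6400) = 0.8109 (×17).
W = 13.785814 / 131 = 0.1052.

0.1052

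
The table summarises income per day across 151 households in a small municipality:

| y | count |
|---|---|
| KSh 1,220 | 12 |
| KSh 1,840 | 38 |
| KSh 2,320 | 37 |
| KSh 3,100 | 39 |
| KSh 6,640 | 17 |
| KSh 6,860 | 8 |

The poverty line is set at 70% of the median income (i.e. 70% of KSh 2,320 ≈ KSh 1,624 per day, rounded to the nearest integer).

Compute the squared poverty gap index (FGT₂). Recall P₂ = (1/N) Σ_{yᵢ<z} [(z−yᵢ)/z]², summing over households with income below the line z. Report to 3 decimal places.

Incomes under z: 12×KSh 1,220 (q = 12 of N = 151).
Normalized shortfalls: (1624−1220)/1624 = 0.2488 (×12).
Squared: 0.0619 (×12).
Sum = 0.742629; P₂ = 0.742629 / 151 = 0.005.

0.005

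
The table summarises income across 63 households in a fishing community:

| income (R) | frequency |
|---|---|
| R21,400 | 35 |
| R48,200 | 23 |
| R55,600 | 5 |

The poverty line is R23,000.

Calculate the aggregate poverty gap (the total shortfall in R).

Poor units: 35×R21,400 (q = 35 of N = 63).
Individual gaps: 35×(23000−21400) = 56000.
Aggregate gap = R56,000.

R56,000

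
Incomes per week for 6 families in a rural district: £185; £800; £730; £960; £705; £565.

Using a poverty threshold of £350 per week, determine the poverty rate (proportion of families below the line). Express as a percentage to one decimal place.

16.7%

1 of the 6 families have income below £350.
H = 1/6 = 16.7%.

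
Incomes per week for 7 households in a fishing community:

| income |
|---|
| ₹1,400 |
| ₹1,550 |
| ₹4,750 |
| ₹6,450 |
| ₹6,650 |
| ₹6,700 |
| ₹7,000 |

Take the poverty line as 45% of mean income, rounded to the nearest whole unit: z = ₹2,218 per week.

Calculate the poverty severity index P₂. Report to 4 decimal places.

Below z: ₹1,400, ₹1,550 (q = 2 of N = 7).
Normalized shortfalls: (2218−1400)/2218 = 0.3688; (2218−1550)/2218 = 0.3012.
Squared: 0.1360; 0.0907.
Sum = 0.226719; P₂ = 0.226719 / 7 = 0.0324.

0.0324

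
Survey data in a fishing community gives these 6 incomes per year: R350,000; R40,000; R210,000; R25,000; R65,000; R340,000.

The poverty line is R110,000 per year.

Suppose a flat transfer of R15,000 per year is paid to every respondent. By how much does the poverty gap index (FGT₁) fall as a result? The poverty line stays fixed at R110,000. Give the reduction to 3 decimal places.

0.068

Before: below the line — R25,000, R40,000, R65,000; poverty gap index (FGT₁) = 0.30303.
After the R15,000 transfer: below the line — R40,000, R55,000, R80,000; poverty gap index (FGT₁) = 0.23485.
Reduction = 0.30303 − 0.23485 = 0.068.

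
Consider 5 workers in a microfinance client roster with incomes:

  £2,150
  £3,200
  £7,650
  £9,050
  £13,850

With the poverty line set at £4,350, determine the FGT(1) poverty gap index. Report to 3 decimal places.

0.154

Incomes under z: £2,150, £3,200 (q = 2 of N = 5).
Shortfall ratios: (4350−2150)/4350 = 0.5057; (4350−3200)/4350 = 0.2644.
Σ = 0.770115. Dividing by the full population N = 5 gives P₁ = 0.154.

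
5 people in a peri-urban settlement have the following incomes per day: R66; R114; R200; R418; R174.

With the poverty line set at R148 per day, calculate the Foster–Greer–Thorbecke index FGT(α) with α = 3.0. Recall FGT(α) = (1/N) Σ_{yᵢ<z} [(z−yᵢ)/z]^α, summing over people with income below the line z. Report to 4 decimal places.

0.0364

Below z: R66, R114 (q = 2 of N = 5).
Normalized shortfalls: (148−66)/148 = 0.5541; (148−114)/148 = 0.2297.
Raised to α = 3.0: 0.17008; 0.01212.
Sum = 0.182205; FGT(3.0) = 0.182205 / 5 = 0.0364.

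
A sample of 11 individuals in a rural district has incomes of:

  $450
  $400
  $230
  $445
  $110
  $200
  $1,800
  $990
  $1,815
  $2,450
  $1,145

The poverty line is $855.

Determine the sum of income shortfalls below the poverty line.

Below the line: $110, $200, $230, $400, $445, $450 (q = 6 of N = 11).
Individual gaps: 855−110 = 745; 855−200 = 655; 855−230 = 625; 855−400 = 455; 855−445 = 410; 855−450 = 405.
Aggregate gap = $3,295.

$3,295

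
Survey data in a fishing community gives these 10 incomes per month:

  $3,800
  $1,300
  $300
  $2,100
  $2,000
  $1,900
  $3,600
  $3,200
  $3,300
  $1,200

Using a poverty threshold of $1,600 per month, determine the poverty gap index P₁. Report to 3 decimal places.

Incomes under z: $300, $1,200, $1,300 (q = 3 of N = 10).
Shortfall ratios: (1600−300)/1600 = 0.8125; (1600−1200)/1600 = 0.2500; (1600−1300)/1600 = 0.1875.
Sum of shortfalls = 1.250000; P₁ averages over all N: 1.250000 / 10 = 0.125.

0.125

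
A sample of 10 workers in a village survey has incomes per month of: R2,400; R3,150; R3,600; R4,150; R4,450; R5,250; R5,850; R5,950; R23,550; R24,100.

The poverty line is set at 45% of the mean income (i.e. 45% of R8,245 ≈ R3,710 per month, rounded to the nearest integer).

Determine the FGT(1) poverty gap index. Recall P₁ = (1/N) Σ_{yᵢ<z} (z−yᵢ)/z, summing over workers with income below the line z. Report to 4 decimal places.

0.0534

Below the line: R2,400, R3,150, R3,600 (q = 3 of N = 10).
Relative gaps: (3710−2400)/3710 = 0.3531; (3710−3150)/3710 = 0.1509; (3710−3600)/3710 = 0.0296.
Σ = 0.533693. Dividing by the full population N = 10 gives P₁ = 0.0534.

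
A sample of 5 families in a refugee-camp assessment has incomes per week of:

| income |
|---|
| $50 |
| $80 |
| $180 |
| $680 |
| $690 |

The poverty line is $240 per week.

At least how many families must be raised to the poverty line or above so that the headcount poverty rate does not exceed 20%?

Currently q = 3 of N = 5 are below the line (H = 0.600).
A headcount ratio of at most 20% allows at most ⌊0.20 × 5⌋ = 1 poor families.
So at least 3 − 1 = 2 must be lifted.

2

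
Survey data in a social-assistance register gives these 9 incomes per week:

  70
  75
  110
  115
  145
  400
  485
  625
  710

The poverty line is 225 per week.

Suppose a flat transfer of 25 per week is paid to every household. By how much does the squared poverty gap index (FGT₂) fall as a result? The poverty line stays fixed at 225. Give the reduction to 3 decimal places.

Before: below the line — 70, 75, 110, 115, 145; squared poverty gap index (FGT₂) = 0.17174.
After the 25 transfer: below the line — 95, 100, 135, 140, 170; squared poverty gap index (FGT₂) = 0.11166.
Reduction = 0.17174 − 0.11166 = 0.060.

0.060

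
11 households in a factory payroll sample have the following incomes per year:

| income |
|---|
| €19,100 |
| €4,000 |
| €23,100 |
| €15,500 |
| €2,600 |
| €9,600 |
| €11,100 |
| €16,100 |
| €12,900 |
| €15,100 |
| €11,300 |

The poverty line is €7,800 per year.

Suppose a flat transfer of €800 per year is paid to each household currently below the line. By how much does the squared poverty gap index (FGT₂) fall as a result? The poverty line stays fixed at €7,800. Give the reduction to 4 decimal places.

Before: below the line — €2,600, €4,000; squared poverty gap index (FGT₂) = 0.061981.
After the €800 transfer: below the line — €3,400, €4,800; squared poverty gap index (FGT₂) = 0.042376.
Reduction = 0.061981 − 0.042376 = 0.0196.

0.0196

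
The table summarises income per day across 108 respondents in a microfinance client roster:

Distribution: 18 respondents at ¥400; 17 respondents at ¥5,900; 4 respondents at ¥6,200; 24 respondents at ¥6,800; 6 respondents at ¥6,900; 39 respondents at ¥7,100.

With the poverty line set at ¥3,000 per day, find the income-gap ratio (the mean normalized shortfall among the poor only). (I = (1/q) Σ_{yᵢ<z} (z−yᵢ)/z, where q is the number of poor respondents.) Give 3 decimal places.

0.867

Below z: 18×¥400 (q = 18 of N = 108).
Relative gaps: 0.8667 (×18); sum = 15.600000.
I averages over the q = 18 poor units only: 15.600000 / 18 = 0.867.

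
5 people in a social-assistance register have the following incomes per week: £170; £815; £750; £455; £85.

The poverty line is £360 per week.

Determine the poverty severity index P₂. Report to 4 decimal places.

Poor units: £85, £170 (q = 2 of N = 5).
Gap ratios (z−y)/z: (360−85)/360 = 0.7639; (360−170)/360 = 0.5278.
Squared: 0.5835; 0.2785.
Sum = 0.862076; P₂ = 0.862076 / 5 = 0.1724.

0.1724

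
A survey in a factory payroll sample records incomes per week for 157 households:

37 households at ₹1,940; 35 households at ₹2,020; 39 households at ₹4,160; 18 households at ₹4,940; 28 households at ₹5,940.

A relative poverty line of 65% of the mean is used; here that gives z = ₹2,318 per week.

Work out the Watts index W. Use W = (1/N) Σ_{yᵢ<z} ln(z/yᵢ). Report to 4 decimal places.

Poor units: 37×₹1,940, 35×₹2,020 (q = 72 of N = 157).
Log shortfalls: ln(2318/1940) = 0.1780 (×37); ln(2318/2020) = 0.1376 (×35).
W = 11.402874 / 157 = 0.0726.

0.0726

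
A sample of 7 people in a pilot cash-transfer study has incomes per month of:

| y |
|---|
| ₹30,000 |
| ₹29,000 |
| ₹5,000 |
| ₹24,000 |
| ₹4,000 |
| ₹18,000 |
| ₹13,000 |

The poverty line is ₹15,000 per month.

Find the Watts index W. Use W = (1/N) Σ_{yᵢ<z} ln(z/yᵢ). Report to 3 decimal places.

Incomes under z: ₹4,000, ₹5,000, ₹13,000 (q = 3 of N = 7).
ln(z/y) terms: ln(15000/4000) = 1.3218; ln(15000/5000) = 1.0986; ln(15000/13000) = 0.1431.
W = 2.563469 / 7 = 0.366.

0.366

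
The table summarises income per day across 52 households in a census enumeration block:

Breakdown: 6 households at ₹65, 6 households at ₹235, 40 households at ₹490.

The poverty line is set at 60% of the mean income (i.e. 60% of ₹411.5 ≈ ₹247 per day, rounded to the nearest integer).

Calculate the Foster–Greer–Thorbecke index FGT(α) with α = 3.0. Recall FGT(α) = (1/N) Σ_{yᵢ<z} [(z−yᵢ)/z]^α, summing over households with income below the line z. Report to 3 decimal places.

0.046

Below z: 6×₹65, 6×₹235 (q = 12 of N = 52).
Normalized shortfalls: (247−65)/247 = 0.7368 (×6); (247−235)/247 = 0.0486 (×6).
Raised to α = 3.0: 0.40006 (×6); 0.00011 (×6).
Sum = 2.401038; FGT(3.0) = 2.401038 / 52 = 0.046.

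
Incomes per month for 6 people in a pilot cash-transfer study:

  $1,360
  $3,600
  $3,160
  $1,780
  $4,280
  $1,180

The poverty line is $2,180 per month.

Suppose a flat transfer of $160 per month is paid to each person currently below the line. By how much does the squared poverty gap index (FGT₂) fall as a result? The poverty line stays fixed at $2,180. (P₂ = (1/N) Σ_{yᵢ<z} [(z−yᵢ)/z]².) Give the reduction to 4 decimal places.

Before: below the line — $1,180, $1,360, $1,780; squared poverty gap index (FGT₂) = 0.064262.
After the $160 transfer: below the line — $1,340, $1,520, $1,940; squared poverty gap index (FGT₂) = 0.042042.
Reduction = 0.064262 − 0.042042 = 0.0222.

0.0222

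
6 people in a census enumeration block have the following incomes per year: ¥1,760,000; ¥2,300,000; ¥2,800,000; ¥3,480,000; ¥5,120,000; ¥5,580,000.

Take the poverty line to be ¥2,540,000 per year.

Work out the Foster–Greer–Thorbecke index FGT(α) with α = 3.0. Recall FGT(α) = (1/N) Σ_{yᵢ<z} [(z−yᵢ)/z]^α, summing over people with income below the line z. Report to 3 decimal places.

Poor units: ¥1,760,000, ¥2,300,000 (q = 2 of N = 6).
Normalized shortfalls: (2540000−1760000)/2540000 = 0.3071; (2540000−2300000)/2540000 = 0.0945.
Raised to α = 3.0: 0.02896; 0.00084.
Sum = 0.029803; FGT(3.0) = 0.029803 / 6 = 0.005.

0.005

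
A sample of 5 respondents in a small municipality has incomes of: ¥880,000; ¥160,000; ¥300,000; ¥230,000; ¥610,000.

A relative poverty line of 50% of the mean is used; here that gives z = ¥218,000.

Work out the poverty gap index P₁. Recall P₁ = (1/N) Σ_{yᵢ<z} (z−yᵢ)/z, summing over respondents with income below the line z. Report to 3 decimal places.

Incomes under z: ¥160,000 (q = 1 of N = 5).
Normalized shortfalls: (218000−160000)/218000 = 0.2661.
Σ = 0.266055. Dividing by the full population N = 5 gives P₁ = 0.053.

0.053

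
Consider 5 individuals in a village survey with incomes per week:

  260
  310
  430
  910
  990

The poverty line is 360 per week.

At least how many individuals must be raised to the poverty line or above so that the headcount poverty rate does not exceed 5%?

Currently q = 2 of N = 5 are below the line (H = 0.400).
A headcount ratio of at most 5% allows at most ⌊0.05 × 5⌋ = 0 poor individuals.
So at least 2 − 0 = 2 must be lifted.

2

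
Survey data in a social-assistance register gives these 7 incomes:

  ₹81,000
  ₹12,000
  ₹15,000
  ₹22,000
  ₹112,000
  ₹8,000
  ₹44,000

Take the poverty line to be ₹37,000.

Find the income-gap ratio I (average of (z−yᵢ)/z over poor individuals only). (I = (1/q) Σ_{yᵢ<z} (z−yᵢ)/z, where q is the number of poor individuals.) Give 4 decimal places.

0.6149

Below the line: ₹8,000, ₹12,000, ₹15,000, ₹22,000 (q = 4 of N = 7).
Relative gaps: 0.7838, 0.6757, 0.5946, 0.4054; sum = 2.459459.
The income-gap ratio divides by q (the poor only): 2.459459 / 4 = 0.6149.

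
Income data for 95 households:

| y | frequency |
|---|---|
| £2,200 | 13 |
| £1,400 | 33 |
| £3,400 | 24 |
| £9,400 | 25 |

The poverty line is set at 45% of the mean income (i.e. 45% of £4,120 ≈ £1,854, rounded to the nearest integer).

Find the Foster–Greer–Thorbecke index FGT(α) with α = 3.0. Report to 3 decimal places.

Below z: 33×£1,400 (q = 33 of N = 95).
Gap ratios (z−y)/z: (1854−1400)/1854 = 0.2449 (×33).
Raised to α = 3.0: 0.01468 (×33).
Sum = 0.484565; FGT(3.0) = 0.484565 / 95 = 0.005.

0.005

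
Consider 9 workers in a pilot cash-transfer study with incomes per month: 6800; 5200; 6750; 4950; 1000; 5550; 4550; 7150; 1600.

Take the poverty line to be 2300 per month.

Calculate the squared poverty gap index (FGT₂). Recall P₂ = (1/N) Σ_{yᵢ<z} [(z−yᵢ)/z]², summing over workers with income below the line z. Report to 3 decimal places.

Below the line: 1000, 1600 (q = 2 of N = 9).
Shortfall ratios: (2300−1000)/2300 = 0.5652; (2300−1600)/2300 = 0.3043.
Squared: 0.3195; 0.0926.
Sum = 0.412098; P₂ = 0.412098 / 9 = 0.046.

0.046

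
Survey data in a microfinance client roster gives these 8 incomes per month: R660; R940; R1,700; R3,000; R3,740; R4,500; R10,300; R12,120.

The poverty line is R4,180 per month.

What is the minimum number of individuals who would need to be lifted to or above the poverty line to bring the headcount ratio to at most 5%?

Currently q = 5 of N = 8 are below the line (H = 0.625).
A headcount ratio of at most 5% allows at most ⌊0.05 × 8⌋ = 0 poor individuals.
So at least 5 − 0 = 5 must be lifted.

5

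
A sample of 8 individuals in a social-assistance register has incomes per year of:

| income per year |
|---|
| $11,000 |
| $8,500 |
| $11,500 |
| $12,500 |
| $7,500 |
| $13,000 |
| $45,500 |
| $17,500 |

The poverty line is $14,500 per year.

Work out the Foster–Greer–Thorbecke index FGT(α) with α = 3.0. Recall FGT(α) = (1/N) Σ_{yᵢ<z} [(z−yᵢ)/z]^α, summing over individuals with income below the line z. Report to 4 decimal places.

0.0263

Below the line: $7,500, $8,500, $11,000, $11,500, $12,500, $13,000 (q = 6 of N = 8).
Relative gaps: (14500−7500)/14500 = 0.4828; (14500−8500)/14500 = 0.4138; (14500−11000)/14500 = 0.2414; (14500−11500)/14500 = 0.2069; (14500−12500)/14500 = 0.1379; (14500−13000)/14500 = 0.1034.
Raised to α = 3.0: 0.11251; 0.07085; 0.01406; 0.00886; 0.00262; 0.00111.
Sum = 0.210013; FGT(3.0) = 0.210013 / 8 = 0.0263.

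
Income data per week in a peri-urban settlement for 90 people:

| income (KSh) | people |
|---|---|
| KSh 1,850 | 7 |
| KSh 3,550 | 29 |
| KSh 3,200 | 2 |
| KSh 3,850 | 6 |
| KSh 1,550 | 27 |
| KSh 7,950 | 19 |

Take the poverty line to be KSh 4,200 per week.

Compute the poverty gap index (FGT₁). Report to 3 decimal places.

Below z: 27×KSh 1,550, 7×KSh 1,850, 2×KSh 3,200, 29×KSh 3,550, 6×KSh 3,850 (q = 71 of N = 90).
Shortfall ratios: (4200−1550)/4200 = 0.6310 (×27); (4200−1850)/4200 = 0.5595 (×7); (4200−3200)/4200 = 0.2381 (×2); (4200−3550)/4200 = 0.1548 (×29); (4200−3850)/4200 = 0.0833 (×6).
Σ = 26.416667. Dividing by the full population N = 90 gives P₁ = 0.294.

0.294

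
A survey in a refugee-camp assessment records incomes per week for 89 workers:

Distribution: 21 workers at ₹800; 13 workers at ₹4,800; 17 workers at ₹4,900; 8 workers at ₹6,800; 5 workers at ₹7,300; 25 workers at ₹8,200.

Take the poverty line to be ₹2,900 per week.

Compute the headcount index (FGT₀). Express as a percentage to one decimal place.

21 of the 89 workers have income below ₹2,900.
H = 21/89 = 23.6%.

23.6%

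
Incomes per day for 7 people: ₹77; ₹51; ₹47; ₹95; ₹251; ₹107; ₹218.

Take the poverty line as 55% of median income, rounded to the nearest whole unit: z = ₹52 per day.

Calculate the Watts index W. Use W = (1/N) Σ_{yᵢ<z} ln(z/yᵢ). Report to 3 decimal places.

0.017

Below z: ₹47, ₹51 (q = 2 of N = 7).
Log gaps: ln(52/47) = 0.1011; ln(52/51) = 0.0194.
W = 0.120514 / 7 = 0.017.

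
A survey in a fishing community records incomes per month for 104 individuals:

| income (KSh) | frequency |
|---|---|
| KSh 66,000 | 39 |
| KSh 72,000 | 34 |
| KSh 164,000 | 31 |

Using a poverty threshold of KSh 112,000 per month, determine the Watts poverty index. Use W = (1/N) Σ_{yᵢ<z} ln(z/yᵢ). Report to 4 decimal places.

Poor units: 39×KSh 66,000, 34×KSh 72,000 (q = 73 of N = 104).
ln(z/y) terms: ln(112000/66000) = 0.5288 (×39); ln(112000/72000) = 0.4418 (×34).
W = 35.647235 / 104 = 0.3428.

0.3428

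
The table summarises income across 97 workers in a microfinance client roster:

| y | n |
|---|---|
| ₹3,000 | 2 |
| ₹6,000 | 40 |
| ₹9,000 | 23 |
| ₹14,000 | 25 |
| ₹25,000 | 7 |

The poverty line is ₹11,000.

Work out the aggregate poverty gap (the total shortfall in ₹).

₹262,000

Poor units: 2×₹3,000, 40×₹6,000, 23×₹9,000 (q = 65 of N = 97).
Individual gaps: 2×(11000−3000) = 16000; 40×(11000−6000) = 200000; 23×(11000−9000) = 46000.
Aggregate gap = ₹262,000.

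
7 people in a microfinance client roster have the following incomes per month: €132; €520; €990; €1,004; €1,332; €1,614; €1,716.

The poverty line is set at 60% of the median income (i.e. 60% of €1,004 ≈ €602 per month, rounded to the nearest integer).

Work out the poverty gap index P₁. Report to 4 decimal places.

0.1310

Incomes under z: €132, €520 (q = 2 of N = 7).
Shortfall ratios: (602−132)/602 = 0.7807; (602−520)/602 = 0.1362.
Σ = 0.916944. Dividing by the full population N = 7 gives P₁ = 0.1310.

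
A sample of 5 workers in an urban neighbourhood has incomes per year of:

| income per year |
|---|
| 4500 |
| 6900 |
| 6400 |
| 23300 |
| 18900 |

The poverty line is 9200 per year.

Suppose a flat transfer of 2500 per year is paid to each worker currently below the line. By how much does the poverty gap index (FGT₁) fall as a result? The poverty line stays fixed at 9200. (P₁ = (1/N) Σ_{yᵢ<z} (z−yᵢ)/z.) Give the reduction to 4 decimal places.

Before: below the line — 4500, 6400, 6900; poverty gap index (FGT₁) = 0.213043.
After the 2500 transfer: below the line — 7000, 8900; poverty gap index (FGT₁) = 0.054348.
Reduction = 0.213043 − 0.054348 = 0.1587.

0.1587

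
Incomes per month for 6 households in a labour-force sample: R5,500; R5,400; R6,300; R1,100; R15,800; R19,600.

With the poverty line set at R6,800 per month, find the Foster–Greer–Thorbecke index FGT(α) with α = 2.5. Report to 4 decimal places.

Below z: R1,100, R5,400, R5,500, R6,300 (q = 4 of N = 6).
Normalized shortfalls: (6800−1100)/6800 = 0.8382; (6800−5400)/6800 = 0.2059; (6800−5500)/6800 = 0.1912; (6800−6300)/6800 = 0.0735.
Raised to α = 2.5: 0.64330; 0.01923; 0.01598; 0.00147.
Sum = 0.679981; FGT(2.5) = 0.679981 / 6 = 0.1133.

0.1133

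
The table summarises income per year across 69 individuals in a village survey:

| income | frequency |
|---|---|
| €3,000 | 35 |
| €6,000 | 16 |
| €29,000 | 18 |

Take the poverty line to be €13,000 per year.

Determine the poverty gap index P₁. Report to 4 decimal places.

0.5151

Incomes under z: 35×€3,000, 16×€6,000 (q = 51 of N = 69).
Relative gaps: (13000−3000)/13000 = 0.7692 (×35); (13000−6000)/13000 = 0.5385 (×16).
Sum of shortfalls = 35.538462; P₁ averages over all N: 35.538462 / 69 = 0.5151.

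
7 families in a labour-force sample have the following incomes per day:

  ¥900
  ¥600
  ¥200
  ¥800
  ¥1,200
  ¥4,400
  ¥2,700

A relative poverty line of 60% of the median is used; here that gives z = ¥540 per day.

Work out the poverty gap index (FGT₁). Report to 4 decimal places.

0.0899

Poor units: ¥200 (q = 1 of N = 7).
Normalized shortfalls: (540−200)/540 = 0.6296.
Σ = 0.629630. Dividing by the full population N = 7 gives P₁ = 0.0899.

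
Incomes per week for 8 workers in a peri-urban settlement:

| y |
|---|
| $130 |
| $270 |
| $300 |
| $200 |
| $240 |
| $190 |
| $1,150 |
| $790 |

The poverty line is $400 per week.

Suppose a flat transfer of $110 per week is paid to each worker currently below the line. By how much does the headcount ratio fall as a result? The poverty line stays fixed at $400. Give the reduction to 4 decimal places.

Before: below the line — $130, $190, $200, $240, $270, $300; headcount ratio = 0.750000.
After the $110 transfer: below the line — $240, $300, $310, $350, $380; headcount ratio = 0.625000.
Reduction = 0.750000 − 0.625000 = 0.1250.

0.1250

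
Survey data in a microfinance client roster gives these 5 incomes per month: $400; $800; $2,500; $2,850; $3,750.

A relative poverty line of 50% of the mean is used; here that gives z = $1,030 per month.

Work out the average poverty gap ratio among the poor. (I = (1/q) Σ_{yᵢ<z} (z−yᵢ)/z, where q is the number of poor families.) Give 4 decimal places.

Poor units: $400, $800 (q = 2 of N = 5).
Shortfall ratios (z−y)/z: 0.6117, 0.2233; sum = 0.834951.
The income-gap ratio divides by q (the poor only): 0.834951 / 2 = 0.4175.

0.4175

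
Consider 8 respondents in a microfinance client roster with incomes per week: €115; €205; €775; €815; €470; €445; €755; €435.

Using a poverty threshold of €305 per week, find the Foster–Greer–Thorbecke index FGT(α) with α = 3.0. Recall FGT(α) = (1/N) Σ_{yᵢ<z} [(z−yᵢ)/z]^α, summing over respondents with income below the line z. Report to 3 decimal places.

0.035

Below the line: €115, €205 (q = 2 of N = 8).
Normalized shortfalls: (305−115)/305 = 0.6230; (305−205)/305 = 0.3279.
Raised to α = 3.0: 0.24175; 0.03525.
Sum = 0.276992; FGT(3.0) = 0.276992 / 8 = 0.035.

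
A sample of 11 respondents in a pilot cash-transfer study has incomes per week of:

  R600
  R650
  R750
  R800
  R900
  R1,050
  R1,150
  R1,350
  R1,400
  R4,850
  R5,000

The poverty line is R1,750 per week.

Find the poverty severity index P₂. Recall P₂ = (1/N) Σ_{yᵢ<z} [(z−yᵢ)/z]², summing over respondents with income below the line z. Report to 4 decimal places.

Poor units: R600, R650, R750, R800, R900, R1,050, R1,150, R1,350, R1,400 (q = 9 of N = 11).
Normalized shortfalls: (1750−600)/1750 = 0.6571; (1750−650)/1750 = 0.6286; (1750−750)/1750 = 0.5714; (1750−800)/1750 = 0.5429; (1750−900)/1750 = 0.4857; (1750−1050)/1750 = 0.4000; (1750−1150)/1750 = 0.3429; (1750−1350)/1750 = 0.2286; (1750−1400)/1750 = 0.2000.
Squared: 0.4318; 0.3951; 0.3265; 0.2947; 0.2359; 0.1600; 0.1176; 0.0522; 0.0400.
Sum = 2.053878; P₂ = 2.053878 / 11 = 0.1867.

0.1867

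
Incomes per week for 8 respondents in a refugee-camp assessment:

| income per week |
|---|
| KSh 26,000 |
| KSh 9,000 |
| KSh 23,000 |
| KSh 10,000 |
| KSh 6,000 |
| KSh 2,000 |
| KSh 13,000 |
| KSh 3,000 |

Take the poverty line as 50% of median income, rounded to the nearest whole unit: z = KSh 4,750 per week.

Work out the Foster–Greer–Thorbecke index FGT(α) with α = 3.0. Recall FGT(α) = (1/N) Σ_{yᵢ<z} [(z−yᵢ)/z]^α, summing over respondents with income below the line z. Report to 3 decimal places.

0.031

Below z: KSh 2,000, KSh 3,000 (q = 2 of N = 8).
Normalized shortfalls: (4750−2000)/4750 = 0.5789; (4750−3000)/4750 = 0.3684.
Raised to α = 3.0: 0.19405; 0.05001.
Sum = 0.244059; FGT(3.0) = 0.244059 / 8 = 0.031.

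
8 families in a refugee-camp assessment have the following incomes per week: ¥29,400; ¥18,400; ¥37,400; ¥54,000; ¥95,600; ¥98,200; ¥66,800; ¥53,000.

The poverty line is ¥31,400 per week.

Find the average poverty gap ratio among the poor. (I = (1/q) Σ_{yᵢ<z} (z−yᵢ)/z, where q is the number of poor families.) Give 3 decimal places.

0.239

Below the line: ¥18,400, ¥29,400 (q = 2 of N = 8).
Shortfall ratios (z−y)/z: 0.4140, 0.0637; sum = 0.477707.
The income-gap ratio divides by q (the poor only): 0.477707 / 2 = 0.239.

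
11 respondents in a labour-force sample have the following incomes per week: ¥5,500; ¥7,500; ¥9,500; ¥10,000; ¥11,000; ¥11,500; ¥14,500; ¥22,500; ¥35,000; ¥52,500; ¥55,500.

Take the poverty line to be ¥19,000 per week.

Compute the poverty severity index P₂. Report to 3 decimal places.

0.158

Incomes under z: ¥5,500, ¥7,500, ¥9,500, ¥10,000, ¥11,000, ¥11,500, ¥14,500 (q = 7 of N = 11).
Normalized shortfalls: (19000−5500)/19000 = 0.7105; (19000−7500)/19000 = 0.6053; (19000−9500)/19000 = 0.5000; (19000−10000)/19000 = 0.4737; (19000−11000)/19000 = 0.4211; (19000−11500)/19000 = 0.3947; (19000−14500)/19000 = 0.2368.
Squared: 0.5048; 0.3663; 0.2500; 0.2244; 0.1773; 0.1558; 0.0561.
Sum = 1.734765; P₂ = 1.734765 / 11 = 0.158.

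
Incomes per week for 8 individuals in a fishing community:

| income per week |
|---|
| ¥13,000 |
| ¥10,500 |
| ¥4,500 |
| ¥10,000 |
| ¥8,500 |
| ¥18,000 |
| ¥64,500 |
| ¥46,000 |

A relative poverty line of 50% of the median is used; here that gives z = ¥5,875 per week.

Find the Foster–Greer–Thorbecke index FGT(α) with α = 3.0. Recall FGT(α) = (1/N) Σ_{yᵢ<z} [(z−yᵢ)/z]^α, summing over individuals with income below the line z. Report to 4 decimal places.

Below z: ¥4,500 (q = 1 of N = 8).
Relative gaps: (5875−4500)/5875 = 0.2340.
Raised to α = 3.0: 0.01282.
Sum = 0.012820; FGT(3.0) = 0.012820 / 8 = 0.0016.

0.0016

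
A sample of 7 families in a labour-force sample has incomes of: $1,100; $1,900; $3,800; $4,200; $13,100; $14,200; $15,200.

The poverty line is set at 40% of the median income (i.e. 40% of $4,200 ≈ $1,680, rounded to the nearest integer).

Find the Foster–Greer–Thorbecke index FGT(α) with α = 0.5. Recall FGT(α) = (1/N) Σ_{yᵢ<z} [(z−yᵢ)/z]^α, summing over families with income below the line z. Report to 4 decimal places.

0.0839

Incomes under z: $1,100 (q = 1 of N = 7).
Relative gaps: (1680−1100)/1680 = 0.3452.
Raised to α = 0.5: 0.58757.
Sum = 0.587570; FGT(0.5) = 0.587570 / 7 = 0.0839.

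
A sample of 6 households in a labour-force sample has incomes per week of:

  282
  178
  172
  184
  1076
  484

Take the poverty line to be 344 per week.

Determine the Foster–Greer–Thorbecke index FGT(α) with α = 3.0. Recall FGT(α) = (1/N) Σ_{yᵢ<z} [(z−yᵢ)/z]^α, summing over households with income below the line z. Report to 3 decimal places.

Incomes under z: 172, 178, 184, 282 (q = 4 of N = 6).
Shortfall ratios: (344−172)/344 = 0.5000; (344−178)/344 = 0.4826; (344−184)/344 = 0.4651; (344−282)/344 = 0.1802.
Raised to α = 3.0: 0.12500; 0.11237; 0.10062; 0.00585.
Sum = 0.343844; FGT(3.0) = 0.343844 / 6 = 0.057.

0.057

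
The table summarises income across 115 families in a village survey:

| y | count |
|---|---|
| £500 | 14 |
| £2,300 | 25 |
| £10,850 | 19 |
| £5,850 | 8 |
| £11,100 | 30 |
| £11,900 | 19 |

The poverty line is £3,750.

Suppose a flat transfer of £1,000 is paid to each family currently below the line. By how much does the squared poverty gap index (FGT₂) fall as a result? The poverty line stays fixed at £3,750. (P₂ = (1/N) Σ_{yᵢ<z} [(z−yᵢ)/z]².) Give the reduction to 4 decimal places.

Before: below the line — 14×£500, 25×£2,300; squared poverty gap index (FGT₂) = 0.123942.
After the £1,000 transfer: below the line — 14×£1,500, 25×£3,300; squared poverty gap index (FGT₂) = 0.046957.
Reduction = 0.123942 − 0.046957 = 0.0770.

0.0770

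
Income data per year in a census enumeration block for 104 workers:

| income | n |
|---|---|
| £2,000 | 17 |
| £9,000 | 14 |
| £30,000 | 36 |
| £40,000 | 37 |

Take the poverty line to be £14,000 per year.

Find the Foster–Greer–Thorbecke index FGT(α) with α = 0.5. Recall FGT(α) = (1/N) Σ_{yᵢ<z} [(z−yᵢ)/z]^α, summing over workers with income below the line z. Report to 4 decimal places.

0.2318

Incomes under z: 17×£2,000, 14×£9,000 (q = 31 of N = 104).
Shortfall ratios: (14000−2000)/14000 = 0.8571 (×17); (14000−9000)/14000 = 0.3571 (×14).
Raised to α = 0.5: 0.92582 (×17); 0.59761 (×14).
Sum = 24.105542; FGT(0.5) = 24.105542 / 104 = 0.2318.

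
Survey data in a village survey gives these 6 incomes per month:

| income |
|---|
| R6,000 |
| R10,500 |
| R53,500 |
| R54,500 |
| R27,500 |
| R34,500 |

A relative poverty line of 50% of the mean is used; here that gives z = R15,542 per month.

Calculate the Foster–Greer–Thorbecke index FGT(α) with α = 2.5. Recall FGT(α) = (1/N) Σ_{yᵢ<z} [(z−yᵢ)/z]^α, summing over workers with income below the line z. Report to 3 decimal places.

Incomes under z: R6,000, R10,500 (q = 2 of N = 6).
Relative gaps: (15542−6000)/15542 = 0.6139; (15542−10500)/15542 = 0.3244.
Raised to α = 2.5: 0.29535; 0.05994.
Sum = 0.355289; FGT(2.5) = 0.355289 / 6 = 0.059.

0.059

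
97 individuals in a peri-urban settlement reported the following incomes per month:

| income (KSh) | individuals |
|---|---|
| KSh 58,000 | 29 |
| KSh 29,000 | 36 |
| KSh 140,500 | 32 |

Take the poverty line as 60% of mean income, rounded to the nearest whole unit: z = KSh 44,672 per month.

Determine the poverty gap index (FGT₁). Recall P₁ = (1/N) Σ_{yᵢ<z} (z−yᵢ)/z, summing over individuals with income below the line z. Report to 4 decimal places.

0.1302

Poor units: 36×KSh 29,000 (q = 36 of N = 97).
Normalized shortfalls: (44672−29000)/44672 = 0.3508 (×36).
Sum of shortfalls = 12.629656; P₁ averages over all N: 12.629656 / 97 = 0.1302.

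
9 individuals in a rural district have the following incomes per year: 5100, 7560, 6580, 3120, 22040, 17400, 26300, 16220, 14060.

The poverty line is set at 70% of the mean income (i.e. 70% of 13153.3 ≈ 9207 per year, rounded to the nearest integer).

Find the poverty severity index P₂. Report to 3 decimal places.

Incomes under z: 3120, 5100, 6580, 7560 (q = 4 of N = 9).
Relative gaps: (9207−3120)/9207 = 0.6611; (9207−5100)/9207 = 0.4461; (9207−6580)/9207 = 0.2853; (9207−7560)/9207 = 0.1789.
Squared: 0.4371; 0.1990; 0.0814; 0.0320.
Sum = 0.749482; P₂ = 0.749482 / 9 = 0.083.

0.083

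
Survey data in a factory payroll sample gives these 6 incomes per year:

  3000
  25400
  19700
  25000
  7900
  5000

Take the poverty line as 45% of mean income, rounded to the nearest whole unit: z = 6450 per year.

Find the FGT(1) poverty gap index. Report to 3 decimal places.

0.127

Poor units: 3000, 5000 (q = 2 of N = 6).
Normalized shortfalls: (6450−3000)/6450 = 0.5349; (6450−5000)/6450 = 0.2248.
Σ = 0.759690. Dividing by the full population N = 6 gives P₁ = 0.127.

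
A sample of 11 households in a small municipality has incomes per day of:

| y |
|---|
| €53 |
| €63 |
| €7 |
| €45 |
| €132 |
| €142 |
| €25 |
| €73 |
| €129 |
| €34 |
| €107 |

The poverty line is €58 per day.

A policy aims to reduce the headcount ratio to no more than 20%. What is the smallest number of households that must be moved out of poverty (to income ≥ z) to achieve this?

3

5 of the 11 households are poor, so H = 5/11 = 0.455.
A headcount ratio of at most 20% allows at most ⌊0.20 × 11⌋ = 2 poor households.
So at least 5 − 2 = 3 must be lifted.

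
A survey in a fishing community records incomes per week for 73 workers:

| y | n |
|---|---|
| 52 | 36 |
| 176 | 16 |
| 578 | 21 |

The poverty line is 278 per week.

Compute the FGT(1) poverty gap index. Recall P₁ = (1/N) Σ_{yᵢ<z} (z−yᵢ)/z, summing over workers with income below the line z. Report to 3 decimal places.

Poor units: 36×52, 16×176 (q = 52 of N = 73).
Normalized shortfalls: (278−52)/278 = 0.8129 (×36); (278−176)/278 = 0.3669 (×16).
Σ = 35.136691. Dividing by the full population N = 73 gives P₁ = 0.481.

0.481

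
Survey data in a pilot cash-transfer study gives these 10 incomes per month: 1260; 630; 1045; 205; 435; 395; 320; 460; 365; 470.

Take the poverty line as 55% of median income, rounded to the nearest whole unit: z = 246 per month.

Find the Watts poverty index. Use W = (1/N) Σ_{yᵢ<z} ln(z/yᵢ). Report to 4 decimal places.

Poor units: 205 (q = 1 of N = 10).
Log shortfalls: ln(246/205) = 0.1823.
W = 0.182322 / 10 = 0.0182.

0.0182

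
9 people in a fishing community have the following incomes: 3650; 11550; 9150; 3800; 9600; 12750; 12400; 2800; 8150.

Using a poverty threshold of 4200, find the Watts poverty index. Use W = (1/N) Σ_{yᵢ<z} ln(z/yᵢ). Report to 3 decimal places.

Incomes under z: 2800, 3650, 3800 (q = 3 of N = 9).
Log gaps: ln(4200/2800) = 0.4055; ln(4200/3650) = 0.1404; ln(4200/3800) = 0.1001.
W = 0.645906 / 9 = 0.072.

0.072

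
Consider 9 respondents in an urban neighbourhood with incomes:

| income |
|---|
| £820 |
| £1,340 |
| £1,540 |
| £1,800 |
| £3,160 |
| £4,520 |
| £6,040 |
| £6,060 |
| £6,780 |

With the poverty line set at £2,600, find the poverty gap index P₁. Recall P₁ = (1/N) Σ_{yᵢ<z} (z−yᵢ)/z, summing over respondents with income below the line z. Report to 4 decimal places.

0.2094

Below the line: £820, £1,340, £1,540, £1,800 (q = 4 of N = 9).
Gap ratios (z−y)/z: (2600−820)/2600 = 0.6846; (2600−1340)/2600 = 0.4846; (2600−1540)/2600 = 0.4077; (2600−1800)/2600 = 0.3077.
Sum of shortfalls = 1.884615; P₁ averages over all N: 1.884615 / 9 = 0.2094.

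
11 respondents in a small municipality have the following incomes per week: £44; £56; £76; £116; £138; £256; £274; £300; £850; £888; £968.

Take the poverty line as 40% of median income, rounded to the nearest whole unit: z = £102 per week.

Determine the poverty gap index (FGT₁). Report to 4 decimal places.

0.1159

Below the line: £44, £56, £76 (q = 3 of N = 11).
Shortfall ratios: (102−44)/102 = 0.5686; (102−56)/102 = 0.4510; (102−76)/102 = 0.2549.
Sum of shortfalls = 1.274510; P₁ averages over all N: 1.274510 / 11 = 0.1159.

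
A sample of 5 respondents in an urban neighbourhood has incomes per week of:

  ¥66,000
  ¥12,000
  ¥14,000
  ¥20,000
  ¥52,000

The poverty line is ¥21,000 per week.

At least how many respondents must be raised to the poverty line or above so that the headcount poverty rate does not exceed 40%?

1

Currently q = 3 of N = 5 are below the line (H = 0.600).
A headcount ratio of at most 40% allows at most ⌊0.40 × 5⌋ = 2 poor respondents.
So at least 3 − 2 = 1 must be lifted.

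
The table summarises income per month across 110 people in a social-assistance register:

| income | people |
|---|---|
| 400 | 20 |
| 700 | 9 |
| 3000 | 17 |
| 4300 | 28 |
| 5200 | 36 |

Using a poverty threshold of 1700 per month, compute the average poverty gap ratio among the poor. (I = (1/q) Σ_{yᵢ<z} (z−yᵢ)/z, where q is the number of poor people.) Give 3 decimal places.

0.710

Incomes under z: 20×400, 9×700 (q = 29 of N = 110).
Shortfall ratios (z−y)/z: 0.7647 (×20), 0.5882 (×9); sum = 20.588235.
The income-gap ratio divides by q (the poor only): 20.588235 / 29 = 0.710.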